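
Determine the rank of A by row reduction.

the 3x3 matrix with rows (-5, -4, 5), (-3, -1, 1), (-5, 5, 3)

rank(A) = 3

Row reduction:
R2 <- R2 - (3/5)*R1:  [   0  7/5   -2 ]
R3 <- R3 - (1)*R1:  [  0   9  -2 ]
R3 <- R3 - (45/7)*R2:  [    0     0  76/7 ]
Row echelon form:
[ -5   -4     5 ]
[  0  7/5    -2 ]
[  0    0  76/7 ]
Nonzero rows / pivot columns: 3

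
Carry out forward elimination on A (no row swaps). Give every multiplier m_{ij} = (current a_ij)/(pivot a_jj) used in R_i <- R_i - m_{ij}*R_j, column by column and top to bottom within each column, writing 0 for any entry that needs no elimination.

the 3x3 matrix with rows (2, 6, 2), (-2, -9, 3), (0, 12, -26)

Forward elimination:
R2 <- R2 - (-1)*R1:  [  0  -3   5 ]
R3: entry in column 1 is already 0 -> m_{31} = 0 (no row operation needed)
R3 <- R3 - (-4)*R2:  [  0   0  -6 ]
Multipliers (in order of application): m_{21} = -1, m_{31} = 0, m_{32} = -4

multipliers: -1, 0, -4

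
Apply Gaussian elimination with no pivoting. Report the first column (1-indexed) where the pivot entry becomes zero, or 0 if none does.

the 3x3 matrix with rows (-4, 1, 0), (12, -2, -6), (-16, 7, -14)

Naive forward elimination:
R2 <- R2 - (-3)*R1:  [  0   1  -6 ]
R3 <- R3 - (4)*R1:  [   0    3  -14 ]
R3 <- R3 - (3)*R2:  [ 0  0  4 ]
All pivots nonzero; naive elimination completes without hitting a zero pivot.

first zero-pivot column = 0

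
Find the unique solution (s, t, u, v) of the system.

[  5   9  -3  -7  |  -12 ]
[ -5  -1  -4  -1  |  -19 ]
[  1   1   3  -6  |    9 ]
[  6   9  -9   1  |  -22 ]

(4, -4, 1, -1)

Forward elimination on [A|b]:
R2 <- R2 - (-1)*R1:  [   0    8   -7   -8  -31 ]
R3 <- R3 - (1/5)*R1:  [     0   -4/5   18/5  -23/5   57/5 ]
R4 <- R4 - (6/5)*R1:  [     0   -9/5  -27/5   47/5  -38/5 ]
R3 <- R3 - (-1/10)*R2:  [     0      0  29/10  -27/5  83/10 ]
R4 <- R4 - (-9/40)*R2:  [       0        0  -279/40     38/5  -583/40 ]
R4 <- R4 - (-279/116)*R3:  [        0         0         0  -625/116   625/116 ]
Row echelon form:
[ 5  9     -3        -7  |      -12 ]
[ 0  8     -7        -8  |      -31 ]
[ 0  0  29/10     -27/5  |    83/10 ]
[ 0  0      0  -625/116  |  625/116 ]
Back-substitution:
v = (625/116) / (-625/116) = -1
u = (83/10 - (-27/5)*(-1)) / (29/10) = 1
t = (-31 - (-7)*(1) - (-8)*(-1)) / 8 = -4
s = (-12 - (9)*(-4) - (-3)*(1) - (-7)*(-1)) / 5 = 4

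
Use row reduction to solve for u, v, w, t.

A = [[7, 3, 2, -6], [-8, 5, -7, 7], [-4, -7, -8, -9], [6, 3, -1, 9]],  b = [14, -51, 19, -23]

Forward elimination on [A|b]:
R2 <- R2 - (-8/7)*R1:  [     0   59/7  -33/7    1/7    -35 ]
R3 <- R3 - (-4/7)*R1:  [     0  -37/7  -48/7  -87/7     27 ]
R4 <- R4 - (6/7)*R1:  [     0    3/7  -19/7   99/7    -35 ]
R3 <- R3 - (-37/59)*R2:  [       0        0  -579/59  -728/59   298/59 ]
R4 <- R4 - (3/59)*R2:  [        0         0   -146/59    834/59  -1960/59 ]
R4 <- R4 - (146/579)*R3:  [          0           0           0    9986/579  -19972/579 ]
Row echelon form:
[ 7     3        2        -6  |          14 ]
[ 0  59/7    -33/7       1/7  |         -35 ]
[ 0     0  -579/59   -728/59  |      298/59 ]
[ 0     0        0  9986/579  |  -19972/579 ]
Back-substitution:
t = (-19972/579) / (9986/579) = -2
w = (298/59 - (-728/59)*(-2)) / (-579/59) = 2
v = (-35 - (-33/7)*(2) - (1/7)*(-2)) / (59/7) = -3
u = (14 - (3)*(-3) - (2)*(2) - (-6)*(-2)) / 7 = 1

(1, -3, 2, -2)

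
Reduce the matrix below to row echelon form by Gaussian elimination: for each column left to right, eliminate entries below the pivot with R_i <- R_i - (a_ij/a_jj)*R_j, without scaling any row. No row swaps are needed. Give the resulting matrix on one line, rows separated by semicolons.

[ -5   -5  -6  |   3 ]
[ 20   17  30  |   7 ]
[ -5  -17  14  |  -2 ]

REF = [-5 -5 -6 3; 0 -3 6 19; 0 0 -4 -81]

Forward elimination:
R2 <- R2 - (-4)*R1:  [  0  -3   6  19 ]
R3 <- R3 - (1)*R1:  [   0  -12   20   -5 ]
R3 <- R3 - (4)*R2:  [   0    0   -4  -81 ]
Row echelon form:
[ -5  -5  -6  |    3 ]
[  0  -3   6  |   19 ]
[  0   0  -4  |  -81 ]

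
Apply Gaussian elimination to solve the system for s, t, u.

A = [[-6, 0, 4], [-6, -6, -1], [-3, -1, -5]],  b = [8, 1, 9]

(-2, 2, -1)

Forward elimination on [A|b]:
R2 <- R2 - (1)*R1:  [  0  -6  -5  -7 ]
R3 <- R3 - (1/2)*R1:  [  0  -1  -7   5 ]
R3 <- R3 - (1/6)*R2:  [     0      0  -37/6   37/6 ]
Row echelon form:
[ -6   0      4  |     8 ]
[  0  -6     -5  |    -7 ]
[  0   0  -37/6  |  37/6 ]
Back-substitution:
u = (37/6) / (-37/6) = -1
t = (-7 - (-5)*(-1)) / -6 = 2
s = (8 - (4)*(-1)) / -6 = -2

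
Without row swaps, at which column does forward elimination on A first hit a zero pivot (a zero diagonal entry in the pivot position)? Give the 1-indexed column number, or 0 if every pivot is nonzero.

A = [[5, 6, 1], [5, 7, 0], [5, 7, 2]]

first zero-pivot column = 0

Naive forward elimination:
R2 <- R2 - (1)*R1:  [  0   1  -1 ]
R3 <- R3 - (1)*R1:  [ 0  1  1 ]
R3 <- R3 - (1)*R2:  [ 0  0  2 ]
All pivots nonzero; naive elimination completes without hitting a zero pivot.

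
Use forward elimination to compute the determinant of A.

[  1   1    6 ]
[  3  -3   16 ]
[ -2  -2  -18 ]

det(A) = 36

Forward elimination:
R2 <- R2 - (3)*R1:  [  0  -6  -2 ]
R3 <- R3 - (-2)*R1:  [  0   0  -6 ]
Upper-triangular form:
[ 1   1   6 ]
[ 0  -6  -2 ]
[ 0   0  -6 ]
det(A) = (-1)^0 * (1) * (-6) * (-6) = 36  (0 row swaps -> sign +1)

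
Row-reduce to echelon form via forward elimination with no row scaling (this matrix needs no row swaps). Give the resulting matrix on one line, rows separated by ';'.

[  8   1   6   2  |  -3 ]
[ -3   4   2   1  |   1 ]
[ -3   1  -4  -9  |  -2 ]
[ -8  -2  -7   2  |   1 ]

REF = [8 1 6 2 -3; 0 35/8 17/4 7/4 -1/8; 0 0 -108/35 -44/5 -108/35; 0 0 0 121/27 -2]

Forward elimination:
R2 <- R2 - (-3/8)*R1:  [    0  35/8  17/4   7/4  -1/8 ]
R3 <- R3 - (-3/8)*R1:  [     0   11/8   -7/4  -33/4  -25/8 ]
R4 <- R4 - (-1)*R1:  [  0  -1  -1   4  -2 ]
R3 <- R3 - (11/35)*R2:  [       0        0  -108/35    -44/5  -108/35 ]
R4 <- R4 - (-8/35)*R2:  [      0       0   -1/35    22/5  -71/35 ]
R4 <- R4 - (1/108)*R3:  [      0       0       0  121/27      -2 ]
Row echelon form:
[ 8     1        6       2  |       -3 ]
[ 0  35/8     17/4     7/4  |     -1/8 ]
[ 0     0  -108/35   -44/5  |  -108/35 ]
[ 0     0        0  121/27  |       -2 ]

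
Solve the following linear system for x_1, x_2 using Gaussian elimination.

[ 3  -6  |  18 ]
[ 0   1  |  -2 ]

(2, -2)

Forward elimination on [A|b]:
Row echelon form:
[ 3  -6  |  18 ]
[ 0   1  |  -2 ]
Back-substitution:
x_2 = (-2) / 1 = -2
x_1 = (18 - (-6)*(-2)) / 3 = 2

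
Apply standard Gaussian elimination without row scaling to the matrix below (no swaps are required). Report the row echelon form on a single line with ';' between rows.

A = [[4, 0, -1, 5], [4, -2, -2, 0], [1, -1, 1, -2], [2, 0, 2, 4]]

REF = [4 0 -1 5; 0 -2 -1 -5; 0 0 7/4 -3/4; 0 0 0 18/7]

Forward elimination:
R2 <- R2 - (1)*R1:  [  0  -2  -1  -5 ]
R3 <- R3 - (1/4)*R1:  [     0     -1    5/4  -13/4 ]
R4 <- R4 - (1/2)*R1:  [   0    0  5/2  3/2 ]
R3 <- R3 - (1/2)*R2:  [    0     0   7/4  -3/4 ]
R4 <- R4 - (10/7)*R3:  [    0     0     0  18/7 ]
Row echelon form:
[ 4   0   -1     5 ]
[ 0  -2   -1    -5 ]
[ 0   0  7/4  -3/4 ]
[ 0   0    0  18/7 ]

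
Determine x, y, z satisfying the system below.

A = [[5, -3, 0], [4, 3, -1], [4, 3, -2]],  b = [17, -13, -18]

(1, -4, 5)

Forward elimination on [A|b]:
R2 <- R2 - (4/5)*R1:  [      0    27/5      -1  -133/5 ]
R3 <- R3 - (4/5)*R1:  [      0    27/5      -2  -158/5 ]
R3 <- R3 - (1)*R2:  [  0   0  -1  -5 ]
Row echelon form:
[ 5    -3   0  |      17 ]
[ 0  27/5  -1  |  -133/5 ]
[ 0     0  -1  |      -5 ]
Back-substitution:
z = (-5) / -1 = 5
y = (-133/5 - (-1)*(5)) / (27/5) = -4
x = (17 - (-3)*(-4)) / 5 = 1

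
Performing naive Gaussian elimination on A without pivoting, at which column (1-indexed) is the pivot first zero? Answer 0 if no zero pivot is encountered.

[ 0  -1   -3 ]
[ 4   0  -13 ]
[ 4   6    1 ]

first zero-pivot column = 1

Naive forward elimination:
Pivot entry (1,1) is zero but row 2 has 4 in column 1 -> naive elimination stops; a row interchange (e.g. R1 <-> R2) would be required here.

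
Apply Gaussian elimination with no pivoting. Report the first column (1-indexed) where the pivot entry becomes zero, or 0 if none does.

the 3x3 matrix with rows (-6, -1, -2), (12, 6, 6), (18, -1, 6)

first zero-pivot column = 0

Naive forward elimination:
R2 <- R2 - (-2)*R1:  [ 0  4  2 ]
R3 <- R3 - (-3)*R1:  [  0  -4   0 ]
R3 <- R3 - (-1)*R2:  [ 0  0  2 ]
All pivots nonzero; naive elimination completes without hitting a zero pivot.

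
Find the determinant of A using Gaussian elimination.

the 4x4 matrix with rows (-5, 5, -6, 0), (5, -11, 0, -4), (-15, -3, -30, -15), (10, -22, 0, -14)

det(A) = -1080

Forward elimination:
R2 <- R2 - (-1)*R1:  [  0  -6  -6  -4 ]
R3 <- R3 - (3)*R1:  [   0  -18  -12  -15 ]
R4 <- R4 - (-2)*R1:  [   0  -12  -12  -14 ]
R3 <- R3 - (3)*R2:  [  0   0   6  -3 ]
R4 <- R4 - (2)*R2:  [  0   0   0  -6 ]
Upper-triangular form:
[ -5   5  -6   0 ]
[  0  -6  -6  -4 ]
[  0   0   6  -3 ]
[  0   0   0  -6 ]
det(A) = (-1)^0 * (-5) * (-6) * (6) * (-6) = -1080  (0 row swaps -> sign +1)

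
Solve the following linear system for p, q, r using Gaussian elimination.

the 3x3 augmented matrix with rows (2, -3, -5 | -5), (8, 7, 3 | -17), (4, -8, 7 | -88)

(-5, 5, -4)

Forward elimination on [A|b]:
R2 <- R2 - (4)*R1:  [  0  19  23   3 ]
R3 <- R3 - (2)*R1:  [   0   -2   17  -78 ]
R3 <- R3 - (-2/19)*R2:  [        0         0    369/19  -1476/19 ]
Row echelon form:
[ 2  -3      -5  |        -5 ]
[ 0  19      23  |         3 ]
[ 0   0  369/19  |  -1476/19 ]
Back-substitution:
r = (-1476/19) / (369/19) = -4
q = (3 - (23)*(-4)) / 19 = 5
p = (-5 - (-3)*(5) - (-5)*(-4)) / 2 = -5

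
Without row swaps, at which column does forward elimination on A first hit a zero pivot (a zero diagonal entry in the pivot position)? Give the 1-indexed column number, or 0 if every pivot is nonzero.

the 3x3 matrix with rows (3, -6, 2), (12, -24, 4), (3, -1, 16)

Naive forward elimination:
R2 <- R2 - (4)*R1:  [  0   0  -4 ]
R3 <- R3 - (1)*R1:  [  0   5  14 ]
Matrix at this point:
[ 3  -6   2 ]
[ 0   0  -4 ]
[ 0   5  14 ]
Pivot entry (2,2) is zero but row 3 has 5 in column 2 -> naive elimination stops; a row interchange (e.g. R2 <-> R3) would be required here.

first zero-pivot column = 2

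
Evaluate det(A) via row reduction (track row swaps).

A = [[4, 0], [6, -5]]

det(A) = -20

Forward elimination:
R2 <- R2 - (3/2)*R1:  [  0  -5 ]
Upper-triangular form:
[ 4   0 ]
[ 0  -5 ]
det(A) = (-1)^0 * (4) * (-5) = -20  (0 row swaps -> sign +1)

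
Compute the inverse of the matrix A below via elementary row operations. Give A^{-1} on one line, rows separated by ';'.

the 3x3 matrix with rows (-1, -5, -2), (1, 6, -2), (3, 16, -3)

inverse = [14/5 -47/5 22/5; -3/5 9/5 -4/5; -2/5 1/5 -1/5]

Gauss-Jordan on [A | I]:
R1 <- (1/-1)*R1:  [  1   5   2  |  -1   0   0 ]
R2 <- R2 - (1)*R1:  [  0   1  -4  |   1   1   0 ]
R3 <- R3 - (3)*R1:  [  0   1  -9  |   3   0   1 ]
R1 <- R1 - (5)*R2:  [  1   0  22  |  -6  -5   0 ]
R3 <- R3 - (1)*R2:  [  0   0  -5  |   2  -1   1 ]
R3 <- (1/-5)*R3:  [    0     0     1  |  -2/5   1/5  -1/5 ]
R1 <- R1 - (22)*R3:  [     1      0      0  |   14/5  -47/5   22/5 ]
R2 <- R2 - (-4)*R3:  [    0     1     0  |  -3/5   9/5  -4/5 ]
Right block of [I | A^{-1}] is the inverse:
[ 14/5  -47/5  22/5 ]
[ -3/5    9/5  -4/5 ]
[ -2/5    1/5  -1/5 ]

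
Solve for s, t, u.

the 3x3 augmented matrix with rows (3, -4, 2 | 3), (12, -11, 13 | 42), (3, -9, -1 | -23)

Forward elimination on [A|b]:
R2 <- R2 - (4)*R1:  [  0   5   5  30 ]
R3 <- R3 - (1)*R1:  [   0   -5   -3  -26 ]
R3 <- R3 - (-1)*R2:  [ 0  0  2  4 ]
Row echelon form:
[ 3  -4  2  |   3 ]
[ 0   5  5  |  30 ]
[ 0   0  2  |   4 ]
Back-substitution:
u = (4) / 2 = 2
t = (30 - (5)*(2)) / 5 = 4
s = (3 - (-4)*(4) - (2)*(2)) / 3 = 5

(5, 4, 2)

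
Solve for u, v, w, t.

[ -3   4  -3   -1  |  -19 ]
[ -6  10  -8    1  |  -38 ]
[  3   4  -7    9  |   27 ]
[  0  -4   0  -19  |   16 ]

(5, -4, -4, 0)

Forward elimination on [A|b]:
R2 <- R2 - (2)*R1:  [  0   2  -2   3   0 ]
R3 <- R3 - (-1)*R1:  [   0    8  -10    8    8 ]
R3 <- R3 - (4)*R2:  [  0   0  -2  -4   8 ]
R4 <- R4 - (-2)*R2:  [   0    0   -4  -13   16 ]
R4 <- R4 - (2)*R3:  [  0   0   0  -5   0 ]
Row echelon form:
[ -3  4  -3  -1  |  -19 ]
[  0  2  -2   3  |    0 ]
[  0  0  -2  -4  |    8 ]
[  0  0   0  -5  |    0 ]
Back-substitution:
t = (0) / -5 = 0
w = (8 - (-4)*(0)) / -2 = -4
v = (0 - (-2)*(-4) - (3)*(0)) / 2 = -4
u = (-19 - (4)*(-4) - (-3)*(-4) - (-1)*(0)) / -3 = 5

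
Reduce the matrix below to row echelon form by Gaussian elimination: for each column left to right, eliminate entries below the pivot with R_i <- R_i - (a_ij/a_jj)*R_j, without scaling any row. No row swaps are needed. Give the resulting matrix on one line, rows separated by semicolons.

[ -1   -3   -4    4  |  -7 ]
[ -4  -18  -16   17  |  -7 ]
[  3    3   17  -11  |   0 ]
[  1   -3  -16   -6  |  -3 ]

REF = [-1 -3 -4 4 -7; 0 -6 0 1 21; 0 0 5 0 -42; 0 0 0 -3 -199]

Forward elimination:
R2 <- R2 - (4)*R1:  [  0  -6   0   1  21 ]
R3 <- R3 - (-3)*R1:  [   0   -6    5    1  -21 ]
R4 <- R4 - (-1)*R1:  [   0   -6  -20   -2  -10 ]
R3 <- R3 - (1)*R2:  [   0    0    5    0  -42 ]
R4 <- R4 - (1)*R2:  [   0    0  -20   -3  -31 ]
R4 <- R4 - (-4)*R3:  [    0     0     0    -3  -199 ]
Row echelon form:
[ -1  -3  -4   4  |    -7 ]
[  0  -6   0   1  |    21 ]
[  0   0   5   0  |   -42 ]
[  0   0   0  -3  |  -199 ]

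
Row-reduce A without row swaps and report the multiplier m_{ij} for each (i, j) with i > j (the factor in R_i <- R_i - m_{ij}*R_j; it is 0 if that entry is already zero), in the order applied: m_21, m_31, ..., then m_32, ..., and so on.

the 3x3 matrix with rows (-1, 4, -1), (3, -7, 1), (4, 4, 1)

Forward elimination:
R2 <- R2 - (-3)*R1:  [  0   5  -2 ]
R3 <- R3 - (-4)*R1:  [  0  20  -3 ]
R3 <- R3 - (4)*R2:  [ 0  0  5 ]
Multipliers (in order of application): m_{21} = -3, m_{31} = -4, m_{32} = 4

multipliers: -3, -4, 4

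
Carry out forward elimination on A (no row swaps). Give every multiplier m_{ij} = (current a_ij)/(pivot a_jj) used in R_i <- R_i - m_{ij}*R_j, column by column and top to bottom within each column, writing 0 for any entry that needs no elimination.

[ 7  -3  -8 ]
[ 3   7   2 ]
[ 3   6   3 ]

Forward elimination:
R2 <- R2 - (3/7)*R1:  [    0  58/7  38/7 ]
R3 <- R3 - (3/7)*R1:  [    0  51/7  45/7 ]
R3 <- R3 - (51/58)*R2:  [     0      0  48/29 ]
Multipliers (in order of application): m_{21} = 3/7, m_{31} = 3/7, m_{32} = 51/58

multipliers: 3/7, 3/7, 51/58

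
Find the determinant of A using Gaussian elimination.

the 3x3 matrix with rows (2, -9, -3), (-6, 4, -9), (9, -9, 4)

det(A) = 329

Forward elimination:
R2 <- R2 - (-3)*R1:  [   0  -23  -18 ]
R3 <- R3 - (9/2)*R1:  [    0  63/2  35/2 ]
R3 <- R3 - (-63/46)*R2:  [       0        0  -329/46 ]
Upper-triangular form:
[ 2   -9       -3 ]
[ 0  -23      -18 ]
[ 0    0  -329/46 ]
det(A) = (-1)^0 * (2) * (-23) * (-329/46) = 329  (0 row swaps -> sign +1)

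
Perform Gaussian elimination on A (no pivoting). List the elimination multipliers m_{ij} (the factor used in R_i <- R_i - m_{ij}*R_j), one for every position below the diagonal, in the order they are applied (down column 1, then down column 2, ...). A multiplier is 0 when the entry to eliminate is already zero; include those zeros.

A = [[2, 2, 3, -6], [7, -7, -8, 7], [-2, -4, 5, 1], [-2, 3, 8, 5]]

multipliers: 7/2, -1, -1, 1/7, -5/14, 123/298

Forward elimination:
R2 <- R2 - (7/2)*R1:  [     0    -14  -37/2     28 ]
R3 <- R3 - (-1)*R1:  [  0  -2   8  -5 ]
R4 <- R4 - (-1)*R1:  [  0   5  11  -1 ]
R3 <- R3 - (1/7)*R2:  [      0       0  149/14      -9 ]
R4 <- R4 - (-5/14)*R2:  [      0       0  123/28       9 ]
R4 <- R4 - (123/298)*R3:  [        0         0         0  3789/298 ]
Multipliers (in order of application): m_{21} = 7/2, m_{31} = -1, m_{41} = -1, m_{32} = 1/7, m_{42} = -5/14, m_{43} = 123/298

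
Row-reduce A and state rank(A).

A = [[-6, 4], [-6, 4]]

Row reduction:
R2 <- R2 - (1)*R1:  [ 0  0 ]
Row echelon form:
[ -6  4 ]
[  0  0 ]
Nonzero rows / pivot columns: 1

rank(A) = 1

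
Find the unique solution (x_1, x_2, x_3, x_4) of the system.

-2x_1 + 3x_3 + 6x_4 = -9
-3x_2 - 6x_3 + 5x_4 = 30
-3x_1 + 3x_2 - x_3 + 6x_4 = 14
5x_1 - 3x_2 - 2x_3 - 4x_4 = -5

Forward elimination on [A|b]:
R3 <- R3 - (3/2)*R1:  [     0      3  -11/2     -3   55/2 ]
R4 <- R4 - (-5/2)*R1:  [     0     -3   11/2     11  -55/2 ]
R3 <- R3 - (-1)*R2:  [     0      0  -23/2      2  115/2 ]
R4 <- R4 - (1)*R2:  [      0       0    23/2       6  -115/2 ]
R4 <- R4 - (-1)*R3:  [ 0  0  0  8  0 ]
Row echelon form:
[ -2   0      3  6  |     -9 ]
[  0  -3     -6  5  |     30 ]
[  0   0  -23/2  2  |  115/2 ]
[  0   0      0  8  |      0 ]
Back-substitution:
x_4 = (0) / 8 = 0
x_3 = (115/2 - (2)*(0)) / (-23/2) = -5
x_2 = (30 - (-6)*(-5) - (5)*(0)) / -3 = 0
x_1 = (-9 - (3)*(-5) - (6)*(0)) / -2 = -3

(-3, 0, -5, 0)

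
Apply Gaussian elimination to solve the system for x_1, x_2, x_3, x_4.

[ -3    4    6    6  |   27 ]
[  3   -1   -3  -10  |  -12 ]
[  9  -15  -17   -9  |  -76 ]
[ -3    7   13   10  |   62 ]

Forward elimination on [A|b]:
R2 <- R2 - (-1)*R1:  [  0   3   3  -4  15 ]
R3 <- R3 - (-3)*R1:  [  0  -3   1   9   5 ]
R4 <- R4 - (1)*R1:  [  0   3   7   4  35 ]
R3 <- R3 - (-1)*R2:  [  0   0   4   5  20 ]
R4 <- R4 - (1)*R2:  [  0   0   4   8  20 ]
R4 <- R4 - (1)*R3:  [ 0  0  0  3  0 ]
Row echelon form:
[ -3  4  6   6  |  27 ]
[  0  3  3  -4  |  15 ]
[  0  0  4   5  |  20 ]
[  0  0  0   3  |   0 ]
Back-substitution:
x_4 = (0) / 3 = 0
x_3 = (20 - (5)*(0)) / 4 = 5
x_2 = (15 - (3)*(5) - (-4)*(0)) / 3 = 0
x_1 = (27 - (4)*(0) - (6)*(5) - (6)*(0)) / -3 = 1

(1, 0, 5, 0)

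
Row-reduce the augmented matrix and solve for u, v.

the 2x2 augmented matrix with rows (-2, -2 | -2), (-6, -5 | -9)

Forward elimination on [A|b]:
R2 <- R2 - (3)*R1:  [  0   1  -3 ]
Row echelon form:
[ -2  -2  |  -2 ]
[  0   1  |  -3 ]
Back-substitution:
v = (-3) / 1 = -3
u = (-2 - (-2)*(-3)) / -2 = 4

(4, -3)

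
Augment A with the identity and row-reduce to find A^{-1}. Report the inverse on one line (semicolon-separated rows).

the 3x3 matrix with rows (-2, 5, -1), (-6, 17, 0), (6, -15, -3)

inverse = [-17/8 5/4 17/24; -3/4 1/2 1/4; -1/2 0 -1/6]

Gauss-Jordan on [A | I]:
R1 <- (1/-2)*R1:  [    1  -5/2   1/2  |  -1/2     0     0 ]
R2 <- R2 - (-6)*R1:  [  0   2   3  |  -3   1   0 ]
R3 <- R3 - (6)*R1:  [  0   0  -6  |   3   0   1 ]
R2 <- (1/2)*R2:  [    0     1   3/2  |  -3/2   1/2     0 ]
R1 <- R1 - (-5/2)*R2:  [     1      0   17/4  |  -17/4    5/4      0 ]
R3 <- (1/-6)*R3:  [    0     0     1  |  -1/2     0  -1/6 ]
R1 <- R1 - (17/4)*R3:  [     1      0      0  |  -17/8    5/4  17/24 ]
R2 <- R2 - (3/2)*R3:  [    0     1     0  |  -3/4   1/2   1/4 ]
Right block of [I | A^{-1}] is the inverse:
[ -17/8  5/4  17/24 ]
[  -3/4  1/2    1/4 ]
[  -1/2    0   -1/6 ]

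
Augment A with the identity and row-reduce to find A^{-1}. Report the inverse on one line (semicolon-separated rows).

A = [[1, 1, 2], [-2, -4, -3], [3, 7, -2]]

inverse = [29/12 4/3 5/12; -13/12 -2/3 -1/12; -1/6 -1/3 -1/6]

Gauss-Jordan on [A | I]:
R2 <- R2 - (-2)*R1:  [  0  -2   1  |   2   1   0 ]
R3 <- R3 - (3)*R1:  [  0   4  -8  |  -3   0   1 ]
R2 <- (1/-2)*R2:  [    0     1  -1/2  |    -1  -1/2     0 ]
R1 <- R1 - (1)*R2:  [   1    0  5/2  |    2  1/2    0 ]
R3 <- R3 - (4)*R2:  [  0   0  -6  |   1   2   1 ]
R3 <- (1/-6)*R3:  [    0     0     1  |  -1/6  -1/3  -1/6 ]
R1 <- R1 - (5/2)*R3:  [     1      0      0  |  29/12    4/3   5/12 ]
R2 <- R2 - (-1/2)*R3:  [      0       1       0  |  -13/12    -2/3   -1/12 ]
Right block of [I | A^{-1}] is the inverse:
[  29/12   4/3   5/12 ]
[ -13/12  -2/3  -1/12 ]
[   -1/6  -1/3   -1/6 ]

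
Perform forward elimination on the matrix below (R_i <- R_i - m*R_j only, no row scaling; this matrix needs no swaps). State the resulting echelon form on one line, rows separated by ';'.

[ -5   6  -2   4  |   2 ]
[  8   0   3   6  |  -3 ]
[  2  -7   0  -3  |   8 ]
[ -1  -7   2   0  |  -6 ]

REF = [-5 6 -2 4 2; 0 48/5 -1/5 62/5 1/5; 0 0 -43/48 109/24 427/48; 0 0 0 907/43 684/43]

Forward elimination:
R2 <- R2 - (-8/5)*R1:  [    0  48/5  -1/5  62/5   1/5 ]
R3 <- R3 - (-2/5)*R1:  [     0  -23/5   -4/5   -7/5   44/5 ]
R4 <- R4 - (1/5)*R1:  [     0  -41/5   12/5   -4/5  -32/5 ]
R3 <- R3 - (-23/48)*R2:  [      0       0  -43/48  109/24  427/48 ]
R4 <- R4 - (-41/48)*R2:  [       0        0   107/48   235/24  -299/48 ]
R4 <- R4 - (-107/43)*R3:  [      0       0       0  907/43  684/43 ]
Row echelon form:
[ -5     6      -2       4  |       2 ]
[  0  48/5    -1/5    62/5  |     1/5 ]
[  0     0  -43/48  109/24  |  427/48 ]
[  0     0       0  907/43  |  684/43 ]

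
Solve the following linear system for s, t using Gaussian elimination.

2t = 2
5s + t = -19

Forward elimination on [A|b]:
R1 <-> R2   (pivot in column 1 was zero)
[ 5  1  -19 ]
[ 0  2    2 ]
Row echelon form:
[ 5  1  |  -19 ]
[ 0  2  |    2 ]
Back-substitution:
t = (2) / 2 = 1
s = (-19 - (1)*(1)) / 5 = -4

(-4, 1)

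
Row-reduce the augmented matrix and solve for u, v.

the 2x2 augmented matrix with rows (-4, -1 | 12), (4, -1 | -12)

(-3, 0)

Forward elimination on [A|b]:
R2 <- R2 - (-1)*R1:  [  0  -2   0 ]
Row echelon form:
[ -4  -1  |  12 ]
[  0  -2  |   0 ]
Back-substitution:
v = (0) / -2 = 0
u = (12 - (-1)*(0)) / -4 = -3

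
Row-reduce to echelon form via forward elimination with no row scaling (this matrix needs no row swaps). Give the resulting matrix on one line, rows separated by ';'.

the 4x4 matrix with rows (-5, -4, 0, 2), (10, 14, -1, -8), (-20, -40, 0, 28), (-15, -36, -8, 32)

Forward elimination:
R2 <- R2 - (-2)*R1:  [  0   6  -1  -4 ]
R3 <- R3 - (4)*R1:  [   0  -24    0   20 ]
R4 <- R4 - (3)*R1:  [   0  -24   -8   26 ]
R3 <- R3 - (-4)*R2:  [  0   0  -4   4 ]
R4 <- R4 - (-4)*R2:  [   0    0  -12   10 ]
R4 <- R4 - (3)*R3:  [  0   0   0  -2 ]
Row echelon form:
[ -5  -4   0   2 ]
[  0   6  -1  -4 ]
[  0   0  -4   4 ]
[  0   0   0  -2 ]

REF = [-5 -4 0 2; 0 6 -1 -4; 0 0 -4 4; 0 0 0 -2]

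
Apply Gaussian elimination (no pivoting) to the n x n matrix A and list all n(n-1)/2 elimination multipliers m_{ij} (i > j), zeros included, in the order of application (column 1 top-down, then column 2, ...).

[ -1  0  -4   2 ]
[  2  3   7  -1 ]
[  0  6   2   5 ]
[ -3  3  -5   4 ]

multipliers: -2, 0, 3, 2, 1, 2

Forward elimination:
R2 <- R2 - (-2)*R1:  [  0   3  -1   3 ]
R3: entry in column 1 is already 0 -> m_{31} = 0 (no row operation needed)
R4 <- R4 - (3)*R1:  [  0   3   7  -2 ]
R3 <- R3 - (2)*R2:  [  0   0   4  -1 ]
R4 <- R4 - (1)*R2:  [  0   0   8  -5 ]
R4 <- R4 - (2)*R3:  [  0   0   0  -3 ]
Multipliers (in order of application): m_{21} = -2, m_{31} = 0, m_{41} = 3, m_{32} = 2, m_{42} = 1, m_{43} = 2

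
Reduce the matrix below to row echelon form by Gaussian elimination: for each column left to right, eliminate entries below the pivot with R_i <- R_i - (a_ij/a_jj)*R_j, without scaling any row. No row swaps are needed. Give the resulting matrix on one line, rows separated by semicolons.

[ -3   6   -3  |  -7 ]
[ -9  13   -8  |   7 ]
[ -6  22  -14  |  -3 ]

Forward elimination:
R2 <- R2 - (3)*R1:  [  0  -5   1  28 ]
R3 <- R3 - (2)*R1:  [  0  10  -8  11 ]
R3 <- R3 - (-2)*R2:  [  0   0  -6  67 ]
Row echelon form:
[ -3   6  -3  |  -7 ]
[  0  -5   1  |  28 ]
[  0   0  -6  |  67 ]

REF = [-3 6 -3 -7; 0 -5 1 28; 0 0 -6 67]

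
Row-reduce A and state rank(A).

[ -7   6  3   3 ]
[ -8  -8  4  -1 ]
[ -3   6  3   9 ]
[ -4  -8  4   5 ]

Row reduction:
R2 <- R2 - (8/7)*R1:  [      0  -104/7     4/7   -31/7 ]
R3 <- R3 - (3/7)*R1:  [    0  24/7  12/7  54/7 ]
R4 <- R4 - (4/7)*R1:  [     0  -80/7   16/7   23/7 ]
R3 <- R3 - (-3/13)*R2:  [     0      0  24/13  87/13 ]
R4 <- R4 - (10/13)*R2:  [     0      0  24/13  87/13 ]
R4 <- R4 - (1)*R3:  [ 0  0  0  0 ]
Row echelon form:
[ -7       6      3      3 ]
[  0  -104/7    4/7  -31/7 ]
[  0       0  24/13  87/13 ]
[  0       0      0      0 ]
Nonzero rows / pivot columns: 3

rank(A) = 3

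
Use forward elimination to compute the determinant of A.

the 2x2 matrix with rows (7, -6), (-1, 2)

det(A) = 8

Forward elimination:
R2 <- R2 - (-1/7)*R1:  [   0  8/7 ]
Upper-triangular form:
[ 7   -6 ]
[ 0  8/7 ]
det(A) = (-1)^0 * (7) * (8/7) = 8  (0 row swaps -> sign +1)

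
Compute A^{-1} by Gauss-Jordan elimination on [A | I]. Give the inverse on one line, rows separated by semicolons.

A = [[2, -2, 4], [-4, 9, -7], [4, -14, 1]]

inverse = [89/50 27/25 11/25; 12/25 7/25 1/25; -2/5 -2/5 -1/5]

Gauss-Jordan on [A | I]:
R1 <- (1/2)*R1:  [   1   -1    2  |  1/2    0    0 ]
R2 <- R2 - (-4)*R1:  [ 0  5  1  |  2  1  0 ]
R3 <- R3 - (4)*R1:  [   0  -10   -7  |   -2    0    1 ]
R2 <- (1/5)*R2:  [   0    1  1/5  |  2/5  1/5    0 ]
R1 <- R1 - (-1)*R2:  [    1     0  11/5  |  9/10   1/5     0 ]
R3 <- R3 - (-10)*R2:  [  0   0  -5  |   2   2   1 ]
R3 <- (1/-5)*R3:  [    0     0     1  |  -2/5  -2/5  -1/5 ]
R1 <- R1 - (11/5)*R3:  [     1      0      0  |  89/50  27/25  11/25 ]
R2 <- R2 - (1/5)*R3:  [     0      1      0  |  12/25   7/25   1/25 ]
Right block of [I | A^{-1}] is the inverse:
[ 89/50  27/25  11/25 ]
[ 12/25   7/25   1/25 ]
[  -2/5   -2/5   -1/5 ]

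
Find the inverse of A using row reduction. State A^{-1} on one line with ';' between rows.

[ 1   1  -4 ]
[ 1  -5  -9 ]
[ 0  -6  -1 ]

Gauss-Jordan on [A | I]:
R2 <- R2 - (1)*R1:  [  0  -6  -5  |  -1   1   0 ]
R2 <- (1/-6)*R2:  [    0     1   5/6  |   1/6  -1/6     0 ]
R1 <- R1 - (1)*R2:  [     1      0  -29/6  |    5/6    1/6      0 ]
R3 <- R3 - (-6)*R2:  [  0   0   4  |   1  -1   1 ]
R3 <- (1/4)*R3:  [    0     0     1  |   1/4  -1/4   1/4 ]
R1 <- R1 - (-29/6)*R3:  [      1       0       0  |   49/24  -25/24   29/24 ]
R2 <- R2 - (5/6)*R3:  [     0      1      0  |  -1/24   1/24  -5/24 ]
Right block of [I | A^{-1}] is the inverse:
[ 49/24  -25/24  29/24 ]
[ -1/24    1/24  -5/24 ]
[   1/4    -1/4    1/4 ]

inverse = [49/24 -25/24 29/24; -1/24 1/24 -5/24; 1/4 -1/4 1/4]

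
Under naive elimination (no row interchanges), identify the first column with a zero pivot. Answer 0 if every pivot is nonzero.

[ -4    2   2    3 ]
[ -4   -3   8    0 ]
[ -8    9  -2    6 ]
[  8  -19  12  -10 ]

Naive forward elimination:
R2 <- R2 - (1)*R1:  [  0  -5   6  -3 ]
R3 <- R3 - (2)*R1:  [  0   5  -6   0 ]
R4 <- R4 - (-2)*R1:  [   0  -15   16   -4 ]
R3 <- R3 - (-1)*R2:  [  0   0   0  -3 ]
R4 <- R4 - (3)*R2:  [  0   0  -2   5 ]
Matrix at this point:
[ -4   2   2   3 ]
[  0  -5   6  -3 ]
[  0   0   0  -3 ]
[  0   0  -2   5 ]
Pivot entry (3,3) is zero but row 4 has -2 in column 3 -> naive elimination stops; a row interchange (e.g. R3 <-> R4) would be required here.

first zero-pivot column = 3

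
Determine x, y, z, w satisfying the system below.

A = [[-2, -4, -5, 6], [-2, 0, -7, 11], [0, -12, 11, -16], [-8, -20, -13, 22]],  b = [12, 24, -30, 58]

Forward elimination on [A|b]:
R2 <- R2 - (1)*R1:  [  0   4  -2   5  12 ]
R4 <- R4 - (4)*R1:  [  0  -4   7  -2  10 ]
R3 <- R3 - (-3)*R2:  [  0   0   5  -1   6 ]
R4 <- R4 - (-1)*R2:  [  0   0   5   3  22 ]
R4 <- R4 - (1)*R3:  [  0   0   0   4  16 ]
Row echelon form:
[ -2  -4  -5   6  |  12 ]
[  0   4  -2   5  |  12 ]
[  0   0   5  -1  |   6 ]
[  0   0   0   4  |  16 ]
Back-substitution:
w = (16) / 4 = 4
z = (6 - (-1)*(4)) / 5 = 2
y = (12 - (-2)*(2) - (5)*(4)) / 4 = -1
x = (12 - (-4)*(-1) - (-5)*(2) - (6)*(4)) / -2 = 3

(3, -1, 2, 4)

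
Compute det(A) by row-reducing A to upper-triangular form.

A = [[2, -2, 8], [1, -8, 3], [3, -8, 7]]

Forward elimination:
R2 <- R2 - (1/2)*R1:  [  0  -7  -1 ]
R3 <- R3 - (3/2)*R1:  [  0  -5  -5 ]
R3 <- R3 - (5/7)*R2:  [     0      0  -30/7 ]
Upper-triangular form:
[ 2  -2      8 ]
[ 0  -7     -1 ]
[ 0   0  -30/7 ]
det(A) = (-1)^0 * (2) * (-7) * (-30/7) = 60  (0 row swaps -> sign +1)

det(A) = 60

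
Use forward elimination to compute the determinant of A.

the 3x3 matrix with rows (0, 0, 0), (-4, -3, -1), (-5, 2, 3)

det(A) = 0

Forward elimination:
R1 <-> R2   (pivot in column 1 was zero)
[ -4  -3  -1 ]
[  0   0   0 ]
[ -5   2   3 ]
R3 <- R3 - (5/4)*R1:  [    0  23/4  17/4 ]
R2 <-> R3   (pivot in column 2 was zero)
[ -4    -3    -1 ]
[  0  23/4  17/4 ]
[  0     0     0 ]
Upper-triangular form:
[ -4    -3    -1 ]
[  0  23/4  17/4 ]
[  0     0     0 ]
det(A) = (-1)^2 * (-4) * (23/4) * (0) = 0  (2 row swaps -> sign +1)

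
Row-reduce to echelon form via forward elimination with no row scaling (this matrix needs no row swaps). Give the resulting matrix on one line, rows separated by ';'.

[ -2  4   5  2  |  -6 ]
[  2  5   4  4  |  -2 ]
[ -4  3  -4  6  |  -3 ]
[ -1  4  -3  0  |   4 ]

REF = [-2 4 5 2 -6; 0 9 9 6 -8; 0 0 -9 16/3 41/9; 0 0 0 -61/9 269/54]

Forward elimination:
R2 <- R2 - (-1)*R1:  [  0   9   9   6  -8 ]
R3 <- R3 - (2)*R1:  [   0   -5  -14    2    9 ]
R4 <- R4 - (1/2)*R1:  [     0      2  -11/2     -1      7 ]
R3 <- R3 - (-5/9)*R2:  [    0     0    -9  16/3  41/9 ]
R4 <- R4 - (2/9)*R2:  [     0      0  -15/2   -7/3   79/9 ]
R4 <- R4 - (5/6)*R3:  [      0       0       0   -61/9  269/54 ]
Row echelon form:
[ -2  4   5      2  |      -6 ]
[  0  9   9      6  |      -8 ]
[  0  0  -9   16/3  |    41/9 ]
[  0  0   0  -61/9  |  269/54 ]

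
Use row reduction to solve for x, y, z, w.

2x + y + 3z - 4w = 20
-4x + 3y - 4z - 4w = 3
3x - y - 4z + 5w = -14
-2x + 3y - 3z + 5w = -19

Forward elimination on [A|b]:
R2 <- R2 - (-2)*R1:  [   0    5    2  -12   43 ]
R3 <- R3 - (3/2)*R1:  [     0   -5/2  -17/2     11    -44 ]
R4 <- R4 - (-1)*R1:  [ 0  4  0  1  1 ]
R3 <- R3 - (-1/2)*R2:  [     0      0  -15/2      5  -45/2 ]
R4 <- R4 - (4/5)*R2:  [      0       0    -8/5    53/5  -167/5 ]
R4 <- R4 - (16/75)*R3:  [      0       0       0  143/15  -143/5 ]
Row echelon form:
[ 2  1      3      -4  |      20 ]
[ 0  5      2     -12  |      43 ]
[ 0  0  -15/2       5  |   -45/2 ]
[ 0  0      0  143/15  |  -143/5 ]
Back-substitution:
w = (-143/5) / (143/15) = -3
z = (-45/2 - (5)*(-3)) / (-15/2) = 1
y = (43 - (2)*(1) - (-12)*(-3)) / 5 = 1
x = (20 - (1)*(1) - (3)*(1) - (-4)*(-3)) / 2 = 2

(2, 1, 1, -3)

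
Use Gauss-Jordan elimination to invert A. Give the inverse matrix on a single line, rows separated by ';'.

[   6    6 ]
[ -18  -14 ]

Gauss-Jordan on [A | I]:
R1 <- (1/6)*R1:  [   1    1  |  1/6    0 ]
R2 <- R2 - (-18)*R1:  [ 0  4  |  3  1 ]
R2 <- (1/4)*R2:  [   0    1  |  3/4  1/4 ]
R1 <- R1 - (1)*R2:  [     1      0  |  -7/12   -1/4 ]
Right block of [I | A^{-1}] is the inverse:
[ -7/12  -1/4 ]
[   3/4   1/4 ]

inverse = [-7/12 -1/4; 3/4 1/4]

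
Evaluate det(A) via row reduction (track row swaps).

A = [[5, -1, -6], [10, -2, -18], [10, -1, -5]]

det(A) = 30

Forward elimination:
R2 <- R2 - (2)*R1:  [  0   0  -6 ]
R3 <- R3 - (2)*R1:  [ 0  1  7 ]
R2 <-> R3   (pivot in column 2 was zero)
[ 5  -1  -6 ]
[ 0   1   7 ]
[ 0   0  -6 ]
Upper-triangular form:
[ 5  -1  -6 ]
[ 0   1   7 ]
[ 0   0  -6 ]
det(A) = (-1)^1 * (5) * (1) * (-6) = 30  (1 row swap -> sign -1)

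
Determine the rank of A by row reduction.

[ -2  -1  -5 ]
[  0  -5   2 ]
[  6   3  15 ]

rank(A) = 2

Row reduction:
R3 <- R3 - (-3)*R1:  [ 0  0  0 ]
Row echelon form:
[ -2  -1  -5 ]
[  0  -5   2 ]
[  0   0   0 ]
Nonzero rows / pivot columns: 2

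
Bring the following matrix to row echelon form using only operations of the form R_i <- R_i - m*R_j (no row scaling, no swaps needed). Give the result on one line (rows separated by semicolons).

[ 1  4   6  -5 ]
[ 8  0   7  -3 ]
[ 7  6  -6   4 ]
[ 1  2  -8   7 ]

Forward elimination:
R2 <- R2 - (8)*R1:  [   0  -32  -41   37 ]
R3 <- R3 - (7)*R1:  [   0  -22  -48   39 ]
R4 <- R4 - (1)*R1:  [   0   -2  -14   12 ]
R3 <- R3 - (11/16)*R2:  [       0        0  -317/16   217/16 ]
R4 <- R4 - (1/16)*R2:  [       0        0  -183/16   155/16 ]
R4 <- R4 - (183/317)*R3:  [       0        0        0  589/317 ]
Row echelon form:
[ 1    4        6       -5 ]
[ 0  -32      -41       37 ]
[ 0    0  -317/16   217/16 ]
[ 0    0        0  589/317 ]

REF = [1 4 6 -5; 0 -32 -41 37; 0 0 -317/16 217/16; 0 0 0 589/317]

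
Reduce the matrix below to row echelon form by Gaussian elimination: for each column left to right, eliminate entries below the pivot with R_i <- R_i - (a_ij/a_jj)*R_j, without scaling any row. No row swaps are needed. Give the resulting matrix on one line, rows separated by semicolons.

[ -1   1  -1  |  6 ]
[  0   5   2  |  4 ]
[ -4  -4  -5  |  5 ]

Forward elimination:
R3 <- R3 - (4)*R1:  [   0   -8   -1  -19 ]
R3 <- R3 - (-8/5)*R2:  [     0      0   11/5  -63/5 ]
Row echelon form:
[ -1  1    -1  |      6 ]
[  0  5     2  |      4 ]
[  0  0  11/5  |  -63/5 ]

REF = [-1 1 -1 6; 0 5 2 4; 0 0 11/5 -63/5]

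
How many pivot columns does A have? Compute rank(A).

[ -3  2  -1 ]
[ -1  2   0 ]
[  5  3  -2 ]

Row reduction:
R2 <- R2 - (1/3)*R1:  [   0  4/3  1/3 ]
R3 <- R3 - (-5/3)*R1:  [     0   19/3  -11/3 ]
R3 <- R3 - (19/4)*R2:  [     0      0  -21/4 ]
Row echelon form:
[ -3    2     -1 ]
[  0  4/3    1/3 ]
[  0    0  -21/4 ]
Nonzero rows / pivot columns: 3

rank(A) = 3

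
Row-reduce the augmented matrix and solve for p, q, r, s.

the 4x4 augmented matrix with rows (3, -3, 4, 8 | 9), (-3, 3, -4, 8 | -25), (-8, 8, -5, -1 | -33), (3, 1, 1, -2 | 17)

(4, 1, 2, -1)

Forward elimination on [A|b]:
R2 <- R2 - (-1)*R1:  [   0    0    0   16  -16 ]
R3 <- R3 - (-8/3)*R1:  [    0     0  17/3  61/3    -9 ]
R4 <- R4 - (1)*R1:  [   0    4   -3  -10    8 ]
R2 <-> R4   (pivot in column 2 was zero)
[ 3  -3     4     8    9 ]
[ 0   4    -3   -10    8 ]
[ 0   0  17/3  61/3   -9 ]
[ 0   0     0    16  -16 ]
Row echelon form:
[ 3  -3     4     8  |    9 ]
[ 0   4    -3   -10  |    8 ]
[ 0   0  17/3  61/3  |   -9 ]
[ 0   0     0    16  |  -16 ]
Back-substitution:
s = (-16) / 16 = -1
r = (-9 - (61/3)*(-1)) / (17/3) = 2
q = (8 - (-3)*(2) - (-10)*(-1)) / 4 = 1
p = (9 - (-3)*(1) - (4)*(2) - (8)*(-1)) / 3 = 4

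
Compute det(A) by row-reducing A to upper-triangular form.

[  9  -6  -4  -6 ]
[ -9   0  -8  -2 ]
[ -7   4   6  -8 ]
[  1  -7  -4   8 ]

det(A) = -9696

Forward elimination:
R2 <- R2 - (-1)*R1:  [   0   -6  -12   -8 ]
R3 <- R3 - (-7/9)*R1:  [     0   -2/3   26/9  -38/3 ]
R4 <- R4 - (1/9)*R1:  [     0  -19/3  -32/9   26/3 ]
R3 <- R3 - (1/9)*R2:  [      0       0    38/9  -106/9 ]
R4 <- R4 - (19/18)*R2:  [     0      0   82/9  154/9 ]
R4 <- R4 - (41/19)*R3:  [      0       0       0  808/19 ]
Upper-triangular form:
[ 9  -6    -4      -6 ]
[ 0  -6   -12      -8 ]
[ 0   0  38/9  -106/9 ]
[ 0   0     0  808/19 ]
det(A) = (-1)^0 * (9) * (-6) * (38/9) * (808/19) = -9696  (0 row swaps -> sign +1)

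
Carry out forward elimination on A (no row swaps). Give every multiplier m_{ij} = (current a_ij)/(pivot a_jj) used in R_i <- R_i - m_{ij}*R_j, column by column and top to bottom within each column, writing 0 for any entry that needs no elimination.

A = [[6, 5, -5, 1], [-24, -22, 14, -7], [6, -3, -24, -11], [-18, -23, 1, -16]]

multipliers: -4, 1, -3, 4, 4, 2

Forward elimination:
R2 <- R2 - (-4)*R1:  [  0  -2  -6  -3 ]
R3 <- R3 - (1)*R1:  [   0   -8  -19  -12 ]
R4 <- R4 - (-3)*R1:  [   0   -8  -14  -13 ]
R3 <- R3 - (4)*R2:  [ 0  0  5  0 ]
R4 <- R4 - (4)*R2:  [  0   0  10  -1 ]
R4 <- R4 - (2)*R3:  [  0   0   0  -1 ]
Multipliers (in order of application): m_{21} = -4, m_{31} = 1, m_{41} = -3, m_{32} = 4, m_{42} = 4, m_{43} = 2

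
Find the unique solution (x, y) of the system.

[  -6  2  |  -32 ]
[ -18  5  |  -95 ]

Forward elimination on [A|b]:
R2 <- R2 - (3)*R1:  [  0  -1   1 ]
Row echelon form:
[ -6   2  |  -32 ]
[  0  -1  |    1 ]
Back-substitution:
y = (1) / -1 = -1
x = (-32 - (2)*(-1)) / -6 = 5

(5, -1)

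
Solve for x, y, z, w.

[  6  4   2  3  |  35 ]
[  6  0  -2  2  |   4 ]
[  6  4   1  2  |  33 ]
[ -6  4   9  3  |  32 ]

(2, 5, 3, -1)

Forward elimination on [A|b]:
R2 <- R2 - (1)*R1:  [   0   -4   -4   -1  -31 ]
R3 <- R3 - (1)*R1:  [  0   0  -1  -1  -2 ]
R4 <- R4 - (-1)*R1:  [  0   8  11   6  67 ]
R4 <- R4 - (-2)*R2:  [ 0  0  3  4  5 ]
R4 <- R4 - (-3)*R3:  [  0   0   0   1  -1 ]
Row echelon form:
[ 6   4   2   3  |   35 ]
[ 0  -4  -4  -1  |  -31 ]
[ 0   0  -1  -1  |   -2 ]
[ 0   0   0   1  |   -1 ]
Back-substitution:
w = (-1) / 1 = -1
z = (-2 - (-1)*(-1)) / -1 = 3
y = (-31 - (-4)*(3) - (-1)*(-1)) / -4 = 5
x = (35 - (4)*(5) - (2)*(3) - (3)*(-1)) / 6 = 2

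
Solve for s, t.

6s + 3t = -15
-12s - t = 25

(-2, -1)

Forward elimination on [A|b]:
R2 <- R2 - (-2)*R1:  [  0   5  -5 ]
Row echelon form:
[ 6  3  |  -15 ]
[ 0  5  |   -5 ]
Back-substitution:
t = (-5) / 5 = -1
s = (-15 - (3)*(-1)) / 6 = -2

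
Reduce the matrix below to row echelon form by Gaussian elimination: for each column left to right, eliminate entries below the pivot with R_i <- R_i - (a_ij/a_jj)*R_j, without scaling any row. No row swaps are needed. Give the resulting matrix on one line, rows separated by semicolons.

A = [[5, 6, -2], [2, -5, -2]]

Forward elimination:
R2 <- R2 - (2/5)*R1:  [     0  -37/5   -6/5 ]
Row echelon form:
[ 5      6    -2 ]
[ 0  -37/5  -6/5 ]

REF = [5 6 -2; 0 -37/5 -6/5]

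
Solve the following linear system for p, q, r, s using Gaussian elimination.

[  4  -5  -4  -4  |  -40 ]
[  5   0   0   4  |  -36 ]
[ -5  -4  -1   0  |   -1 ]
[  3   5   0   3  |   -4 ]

Forward elimination on [A|b]:
R2 <- R2 - (5/4)*R1:  [    0  25/4     5     9    14 ]
R3 <- R3 - (-5/4)*R1:  [     0  -41/4     -6     -5    -51 ]
R4 <- R4 - (3/4)*R1:  [    0  35/4     3     6    26 ]
R3 <- R3 - (-41/25)*R2:  [       0        0     11/5   244/25  -701/25 ]
R4 <- R4 - (7/5)*R2:  [     0      0     -4  -33/5   32/5 ]
R4 <- R4 - (-20/11)*R3:  [        0         0         0    613/55  -2452/55 ]
Row echelon form:
[ 4    -5    -4      -4  |       -40 ]
[ 0  25/4     5       9  |        14 ]
[ 0     0  11/5  244/25  |   -701/25 ]
[ 0     0     0  613/55  |  -2452/55 ]
Back-substitution:
s = (-2452/55) / (613/55) = -4
r = (-701/25 - (244/25)*(-4)) / (11/5) = 5
q = (14 - (5)*(5) - (9)*(-4)) / (25/4) = 4
p = (-40 - (-5)*(4) - (-4)*(5) - (-4)*(-4)) / 4 = -4

(-4, 4, 5, -4)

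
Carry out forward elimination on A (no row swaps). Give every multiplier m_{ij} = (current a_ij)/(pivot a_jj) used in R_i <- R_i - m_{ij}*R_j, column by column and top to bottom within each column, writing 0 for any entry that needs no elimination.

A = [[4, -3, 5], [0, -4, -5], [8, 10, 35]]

multipliers: 0, 2, -4

Forward elimination:
R2: entry in column 1 is already 0 -> m_{21} = 0 (no row operation needed)
R3 <- R3 - (2)*R1:  [  0  16  25 ]
R3 <- R3 - (-4)*R2:  [ 0  0  5 ]
Multipliers (in order of application): m_{21} = 0, m_{31} = 2, m_{32} = -4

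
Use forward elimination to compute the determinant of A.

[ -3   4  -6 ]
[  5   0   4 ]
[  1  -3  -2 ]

det(A) = 110

Forward elimination:
R2 <- R2 - (-5/3)*R1:  [    0  20/3    -6 ]
R3 <- R3 - (-1/3)*R1:  [    0  -5/3    -4 ]
R3 <- R3 - (-1/4)*R2:  [     0      0  -11/2 ]
Upper-triangular form:
[ -3     4     -6 ]
[  0  20/3     -6 ]
[  0     0  -11/2 ]
det(A) = (-1)^0 * (-3) * (20/3) * (-11/2) = 110  (0 row swaps -> sign +1)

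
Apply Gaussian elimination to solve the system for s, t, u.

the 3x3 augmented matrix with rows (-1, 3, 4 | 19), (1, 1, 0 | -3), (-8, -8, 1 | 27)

(-4, 1, 3)

Forward elimination on [A|b]:
R2 <- R2 - (-1)*R1:  [  0   4   4  16 ]
R3 <- R3 - (8)*R1:  [    0   -32   -31  -125 ]
R3 <- R3 - (-8)*R2:  [ 0  0  1  3 ]
Row echelon form:
[ -1  3  4  |  19 ]
[  0  4  4  |  16 ]
[  0  0  1  |   3 ]
Back-substitution:
u = (3) / 1 = 3
t = (16 - (4)*(3)) / 4 = 1
s = (19 - (3)*(1) - (4)*(3)) / -1 = -4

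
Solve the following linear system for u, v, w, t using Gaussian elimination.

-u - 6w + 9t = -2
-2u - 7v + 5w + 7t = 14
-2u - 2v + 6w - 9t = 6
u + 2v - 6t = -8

(-4, 4, 4, 2)

Forward elimination on [A|b]:
R2 <- R2 - (2)*R1:  [   0   -7   17  -11   18 ]
R3 <- R3 - (2)*R1:  [   0   -2   18  -27   10 ]
R4 <- R4 - (-1)*R1:  [   0    2   -6    3  -10 ]
R3 <- R3 - (2/7)*R2:  [      0       0    92/7  -167/7    34/7 ]
R4 <- R4 - (-2/7)*R2:  [     0      0   -8/7   -1/7  -34/7 ]
R4 <- R4 - (-2/23)*R3:  [       0        0        0   -51/23  -102/23 ]
Row echelon form:
[ -1   0    -6       9  |       -2 ]
[  0  -7    17     -11  |       18 ]
[  0   0  92/7  -167/7  |     34/7 ]
[  0   0     0  -51/23  |  -102/23 ]
Back-substitution:
t = (-102/23) / (-51/23) = 2
w = (34/7 - (-167/7)*(2)) / (92/7) = 4
v = (18 - (17)*(4) - (-11)*(2)) / -7 = 4
u = (-2 - (-6)*(4) - (9)*(2)) / -1 = -4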